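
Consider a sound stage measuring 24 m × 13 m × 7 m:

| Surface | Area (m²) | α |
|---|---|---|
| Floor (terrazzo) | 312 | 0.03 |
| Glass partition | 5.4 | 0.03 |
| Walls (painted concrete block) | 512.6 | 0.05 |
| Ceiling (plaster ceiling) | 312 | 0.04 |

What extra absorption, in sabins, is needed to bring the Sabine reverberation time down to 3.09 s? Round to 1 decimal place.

A₁ = Σ Sᵢαᵢ = 312×0.03 + 5.4×0.03 + 512.6×0.05 + 312×0.04 = 47.632 sabins.
Target A₂ = 0.161·2184/3.09 = 113.794 sabins (V = 2184 m³).
Shortfall: 113.794 − 47.632 = 66.2 sabins.

66.2 sabins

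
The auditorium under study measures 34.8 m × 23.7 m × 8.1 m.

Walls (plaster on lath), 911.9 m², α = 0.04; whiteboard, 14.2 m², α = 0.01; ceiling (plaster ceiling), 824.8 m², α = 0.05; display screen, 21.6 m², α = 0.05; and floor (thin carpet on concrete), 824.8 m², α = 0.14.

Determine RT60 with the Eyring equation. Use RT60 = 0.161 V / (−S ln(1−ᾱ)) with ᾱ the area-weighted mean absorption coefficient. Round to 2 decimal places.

5.32 s

S = Σ Sᵢ = 2597.3 m².
Σ(Sᵢαᵢ) = 911.9×0.04 + 14.2×0.01 + 824.8×0.05 + 21.6×0.05 + 824.8×0.14 = 194.410.
Mean coefficient ᾱ = A/S = 0.0749.
−S·ln(1−ᾱ) = −2597.3 × ln(1 − 0.0749) = 202.209.
V = 34.8 × 23.7 × 8.1 = 6680.556 m³.
T = 0.161·V/[−S·ln(1−ᾱ)] = 0.161·6680.556/202.209 = 5.32 s.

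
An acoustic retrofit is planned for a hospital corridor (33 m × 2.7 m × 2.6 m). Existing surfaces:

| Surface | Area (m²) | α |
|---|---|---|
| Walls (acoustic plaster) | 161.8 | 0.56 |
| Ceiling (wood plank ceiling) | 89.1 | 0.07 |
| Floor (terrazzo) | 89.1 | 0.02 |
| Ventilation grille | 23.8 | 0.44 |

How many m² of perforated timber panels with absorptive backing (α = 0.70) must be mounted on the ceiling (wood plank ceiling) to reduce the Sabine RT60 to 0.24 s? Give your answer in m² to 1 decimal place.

Summing Sᵢαᵢ: 90.608 + 6.237 + 1.782 + 10.472 → A₁ = 109.099 sabins.
Required A₂ = 0.161·231.66/0.24 = 155.405 sabins.
Absorption to add: 155.405 − 109.099 = 46.306 sabins.
Each m² of panel replacing the ceiling (wood plank ceiling) adds (0.70 − 0.07) = 0.63 sabins.
Area = ΔA/Δα = 46.306/0.63 = 73.5 m².

73.5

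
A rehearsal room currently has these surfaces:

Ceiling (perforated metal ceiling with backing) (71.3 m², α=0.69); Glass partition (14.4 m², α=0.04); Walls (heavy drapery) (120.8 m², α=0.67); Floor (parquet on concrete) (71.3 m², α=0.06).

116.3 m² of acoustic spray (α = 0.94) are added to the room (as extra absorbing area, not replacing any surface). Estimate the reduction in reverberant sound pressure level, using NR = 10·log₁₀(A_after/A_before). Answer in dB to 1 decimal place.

A_before = Σ Sᵢαᵢ = 71.3*0.69 + 14.4*0.04 + 120.8*0.67 + 71.3*0.06 = 134.987 sabins.
Added absorption = 116.3 × 0.94 = 109.322 sabins.
New total A_after = 244.309 sabins.
Reduction = 10 log₁₀(A_after/A_before) = 10 log₁₀(1.8099) = 2.6 dB.

2.6 dB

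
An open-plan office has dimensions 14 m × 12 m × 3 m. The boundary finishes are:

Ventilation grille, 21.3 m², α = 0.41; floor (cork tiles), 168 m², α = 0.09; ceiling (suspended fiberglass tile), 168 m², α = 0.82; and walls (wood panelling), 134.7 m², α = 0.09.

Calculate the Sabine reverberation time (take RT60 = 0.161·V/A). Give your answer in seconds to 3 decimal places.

Total absorption A = 21.3·0.41 + 168·0.09 + 168·0.82 + 134.7·0.09
  = 8.733 + 15.120 + 137.760 + 12.123 = 173.736 m² sabins.
Room volume: 504 m³.
RT60 = 0.161 · V / A = 0.161 × 504 / 173.736 = 0.467 s.

0.467 seconds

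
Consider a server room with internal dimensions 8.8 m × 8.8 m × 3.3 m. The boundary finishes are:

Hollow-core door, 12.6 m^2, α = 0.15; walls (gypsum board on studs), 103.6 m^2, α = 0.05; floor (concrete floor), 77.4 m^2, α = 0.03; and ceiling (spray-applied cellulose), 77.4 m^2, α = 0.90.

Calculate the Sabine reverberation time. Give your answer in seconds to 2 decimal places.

0.52 sec

A = Σ Sᵢαᵢ = 12.6*0.15 + 103.6*0.05 + 77.4*0.03 + 77.4*0.90 = 79.052 sabins.
Room volume: 255.552 m³.
RT60 = 0.161 · V / A = 0.161 × 255.552 / 79.052 = 0.52 s.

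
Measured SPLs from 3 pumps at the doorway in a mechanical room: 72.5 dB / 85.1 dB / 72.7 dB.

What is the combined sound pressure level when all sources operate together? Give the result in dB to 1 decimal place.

85.6 dB

Converting to relative power and adding: 10^(72.5/10) + 10^(85.1/10) + 10^(72.7/10) = 3.6e+08.
L_total = 10·log₁₀(3.6e+08) = 85.6 dB.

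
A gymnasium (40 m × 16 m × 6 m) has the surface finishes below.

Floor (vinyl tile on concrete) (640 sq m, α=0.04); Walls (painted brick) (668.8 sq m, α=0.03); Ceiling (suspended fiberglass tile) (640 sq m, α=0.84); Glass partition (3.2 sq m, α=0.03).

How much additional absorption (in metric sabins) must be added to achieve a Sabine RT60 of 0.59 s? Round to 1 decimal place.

A₁ = Σ Sᵢαᵢ = 640·0.04 + 668.8·0.03 + 640·0.84 + 3.2·0.03 = 583.360 sabins.
V = 3840 m³. Required absorption A₂ = 0.161 × 3840 / 0.59 = 1047.864 sabins.
ΔA = A₂ − A₁ = 1047.864 − 583.360 = 464.5 sabins.

464.5 sabins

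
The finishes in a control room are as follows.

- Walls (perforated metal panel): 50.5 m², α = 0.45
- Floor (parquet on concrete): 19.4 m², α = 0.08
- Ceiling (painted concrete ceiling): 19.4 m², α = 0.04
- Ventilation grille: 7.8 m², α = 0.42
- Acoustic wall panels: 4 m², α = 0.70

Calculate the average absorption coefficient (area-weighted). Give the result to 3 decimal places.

Total surface area S = 101.1 m².
A = 50.5·0.45 + 19.4·0.08 + 19.4·0.04 + 7.8·0.42 + 4·0.70 = 31.129 sabins.
ᾱ = 31.129 / 101.1 = 0.308.

0.308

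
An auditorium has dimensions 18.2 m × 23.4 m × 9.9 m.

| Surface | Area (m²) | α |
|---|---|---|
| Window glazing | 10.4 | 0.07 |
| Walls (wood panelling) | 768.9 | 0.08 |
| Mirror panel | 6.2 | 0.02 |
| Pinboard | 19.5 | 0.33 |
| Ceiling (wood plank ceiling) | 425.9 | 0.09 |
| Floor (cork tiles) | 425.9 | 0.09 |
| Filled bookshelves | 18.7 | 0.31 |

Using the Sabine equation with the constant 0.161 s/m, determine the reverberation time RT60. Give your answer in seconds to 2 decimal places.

Equivalent absorption area: A = 10.4×0.07 + 768.9×0.08 + 6.2×0.02 + 19.5×0.33 + 425.9×0.09 + 425.9×0.09 + 18.7×0.31 = 151.258 m².
Room volume: 4216.212 m³.
RT60 = 0.161 · V / A = 0.161 × 4216.212 / 151.258 = 4.49 s.

4.49 s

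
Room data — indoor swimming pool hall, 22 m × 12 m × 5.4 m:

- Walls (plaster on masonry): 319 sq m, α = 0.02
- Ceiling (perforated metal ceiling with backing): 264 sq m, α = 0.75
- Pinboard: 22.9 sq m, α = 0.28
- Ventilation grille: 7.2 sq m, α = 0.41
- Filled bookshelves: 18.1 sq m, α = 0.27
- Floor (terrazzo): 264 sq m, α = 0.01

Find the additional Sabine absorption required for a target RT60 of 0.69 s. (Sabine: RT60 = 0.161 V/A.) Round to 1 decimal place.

A₁ = Σ Sᵢαᵢ = 319*0.02 + 264*0.75 + 22.9*0.28 + 7.2*0.41 + 18.1*0.27 + 264*0.01 = 221.271 sabins.
V = 1425.6 m³. Required absorption A₂ = 0.161 × 1425.6 / 0.69 = 332.640 sabins.
ΔA = A₂ − A₁ = 332.640 − 221.271 = 111.4 sabins.

111.4 sabins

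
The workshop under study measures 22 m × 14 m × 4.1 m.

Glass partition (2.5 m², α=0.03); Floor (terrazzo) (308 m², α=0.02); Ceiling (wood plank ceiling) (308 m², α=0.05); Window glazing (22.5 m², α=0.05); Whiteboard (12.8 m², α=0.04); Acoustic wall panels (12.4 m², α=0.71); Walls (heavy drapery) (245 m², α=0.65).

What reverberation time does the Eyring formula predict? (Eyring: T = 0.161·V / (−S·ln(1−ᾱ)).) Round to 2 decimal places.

S = Σ Sᵢ = 911.2 m².
Absorption A = 2.5×0.03 + 308×0.02 + 308×0.05 + 22.5×0.05 + 12.8×0.04 + 12.4×0.71 + 245×0.65 = 191.326 sabins.
ᾱ = 191.326 / 911.2 = 0.2100.
Eyring denominator: −S ln(1−ᾱ) = 214.790.
V = 22 × 14 × 4.1 = 1262.8 m³.
RT60 = 0.161 × 1262.8 / 214.790 = 0.95 s.

0.95 seconds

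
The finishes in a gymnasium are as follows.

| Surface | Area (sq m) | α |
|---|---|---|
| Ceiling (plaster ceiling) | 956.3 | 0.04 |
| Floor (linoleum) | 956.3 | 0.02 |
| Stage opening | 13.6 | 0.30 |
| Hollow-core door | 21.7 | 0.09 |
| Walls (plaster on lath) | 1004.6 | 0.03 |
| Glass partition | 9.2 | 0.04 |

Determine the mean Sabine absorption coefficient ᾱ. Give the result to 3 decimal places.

0.032

S = Σ Sᵢ = 956.3 + 956.3 + 13.6 + 21.7 + 1004.6 + 9.2 = 2961.7 sq m.
Weighted sum Σ Sα = 93.917.
ᾱ = A/S = 0.032.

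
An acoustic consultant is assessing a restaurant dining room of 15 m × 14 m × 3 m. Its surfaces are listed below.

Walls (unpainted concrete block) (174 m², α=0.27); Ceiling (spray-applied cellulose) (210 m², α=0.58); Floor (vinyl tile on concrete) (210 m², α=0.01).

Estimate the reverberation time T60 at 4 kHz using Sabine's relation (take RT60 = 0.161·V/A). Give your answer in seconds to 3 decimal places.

0.594 s

Equivalent absorption area: A = 174×0.27 + 210×0.58 + 210×0.01 = 170.880 m².
V = 15·14·3 = 630 m³.
Sabine: RT60 = 0.161 × 630 / 170.880 = 0.594 s.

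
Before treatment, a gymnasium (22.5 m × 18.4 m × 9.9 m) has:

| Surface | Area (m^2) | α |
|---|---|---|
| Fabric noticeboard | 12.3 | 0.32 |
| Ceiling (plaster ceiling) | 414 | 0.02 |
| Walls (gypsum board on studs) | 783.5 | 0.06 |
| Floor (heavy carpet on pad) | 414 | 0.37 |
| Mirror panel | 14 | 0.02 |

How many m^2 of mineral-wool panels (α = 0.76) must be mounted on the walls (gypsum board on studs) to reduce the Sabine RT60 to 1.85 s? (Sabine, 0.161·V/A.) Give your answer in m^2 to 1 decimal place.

205.7

A₁ = Σ Sᵢαᵢ = 12.3×0.32 + 414×0.02 + 783.5×0.06 + 414×0.37 + 14×0.02 = 212.686 sabins.
V = 4098.6 m³. Target absorption A₂ = 0.161 × 4098.6 / 1.85 = 356.689 sabins.
Absorption to add: 356.689 − 212.686 = 144.003 sabins.
Each m^2 of panel replacing the walls (gypsum board on studs) adds (0.76 − 0.06) = 0.70 sabins.
Area = ΔA/Δα = 144.003/0.70 = 205.7 m^2.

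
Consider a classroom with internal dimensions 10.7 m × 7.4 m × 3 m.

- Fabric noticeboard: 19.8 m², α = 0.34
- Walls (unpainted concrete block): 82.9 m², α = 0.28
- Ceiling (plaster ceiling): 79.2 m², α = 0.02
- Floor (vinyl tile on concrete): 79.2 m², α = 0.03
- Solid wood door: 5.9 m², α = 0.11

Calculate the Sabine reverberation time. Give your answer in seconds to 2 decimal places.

1.11 s

Total absorption A = 19.8×0.34 + 82.9×0.28 + 79.2×0.02 + 79.2×0.03 + 5.9×0.11
  = 6.732 + 23.212 + 1.584 + 2.376 + 0.649 = 34.553 m² sabins.
V = 10.7·7.4·3 = 237.54 m³.
RT60 = 0.161 · V / A = 0.161 × 237.54 / 34.553 = 1.11 s.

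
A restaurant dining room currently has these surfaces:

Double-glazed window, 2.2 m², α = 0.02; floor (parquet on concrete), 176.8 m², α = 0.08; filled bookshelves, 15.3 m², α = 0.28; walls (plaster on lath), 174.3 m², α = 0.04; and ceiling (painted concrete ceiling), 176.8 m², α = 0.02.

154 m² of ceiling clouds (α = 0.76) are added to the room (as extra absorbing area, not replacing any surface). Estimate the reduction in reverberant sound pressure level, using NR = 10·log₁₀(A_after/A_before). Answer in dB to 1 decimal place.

Equivalent absorption area: A_before = 2.2·0.02 + 176.8·0.08 + 15.3·0.28 + 174.3·0.04 + 176.8·0.02 = 28.980 m².
Added absorption = 154 × 0.76 = 117.040 sabins.
New total A_after = 146.020 sabins.
NR = 10·log₁₀(146.020/28.980) = 7.0 dB.

7.0 dB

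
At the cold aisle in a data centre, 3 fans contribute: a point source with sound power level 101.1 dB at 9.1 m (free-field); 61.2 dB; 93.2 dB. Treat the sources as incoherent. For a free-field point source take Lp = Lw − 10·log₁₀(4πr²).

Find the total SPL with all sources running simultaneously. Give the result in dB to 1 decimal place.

Source at 9.1 m: Lp = 101.1 − 10·log₁₀(4π·9.1²) = 101.1 − 10·log₁₀(1040.621) = 70.9 dB.
Sum in the linear (power) domain: Σ 10^(Lᵢ/10) = 10^(70.9/10) + 10^(61.2/10) + 10^(93.2/10) = 2.103e+09.
Back to dB: 10·log₁₀ Σ = 93.2 dB.

93.2 dB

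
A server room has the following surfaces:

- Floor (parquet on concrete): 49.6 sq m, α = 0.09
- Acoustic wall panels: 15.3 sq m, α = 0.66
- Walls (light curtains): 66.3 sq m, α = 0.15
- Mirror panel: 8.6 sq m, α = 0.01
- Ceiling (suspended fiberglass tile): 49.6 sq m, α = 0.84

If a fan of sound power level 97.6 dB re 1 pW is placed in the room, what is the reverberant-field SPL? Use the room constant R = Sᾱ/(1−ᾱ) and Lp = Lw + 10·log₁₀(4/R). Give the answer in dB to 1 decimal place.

Σ(Sᵢαᵢ) = 49.6×0.09 + 15.3×0.66 + 66.3×0.15 + 8.6×0.01 + 49.6×0.84 = 66.257; total area S = 189.4 sq m.
ᾱ = 66.257/189.4 = 0.3498; R = Sᾱ/(1−ᾱ) = 66.257/(1−0.3498) = 101.902 sq m.
Lp = 97.6 + 10·log₁₀(4/101.902) = 97.6 + (-14.06) = 83.5 dB.

83.5 dB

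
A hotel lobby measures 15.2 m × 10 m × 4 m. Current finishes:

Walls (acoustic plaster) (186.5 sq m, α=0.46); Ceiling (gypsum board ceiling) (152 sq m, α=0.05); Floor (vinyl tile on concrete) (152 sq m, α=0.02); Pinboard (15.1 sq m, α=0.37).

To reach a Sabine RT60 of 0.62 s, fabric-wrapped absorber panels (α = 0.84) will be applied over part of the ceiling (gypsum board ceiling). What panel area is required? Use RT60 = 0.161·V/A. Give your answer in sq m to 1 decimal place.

Summing Sᵢαᵢ: 85.790 + 7.600 + 3.040 + 5.587 → A₁ = 102.017 sabins.
Required A₂ = 0.161·608/0.62 = 157.884 sabins.
ΔA needed = 157.884 − 102.017 = 55.867 sabins.
Net gain per sq m: Δα = 0.84 − 0.05 = 0.79.
Panel area = 55.867 / 0.79 = 70.7 sq m.

70.7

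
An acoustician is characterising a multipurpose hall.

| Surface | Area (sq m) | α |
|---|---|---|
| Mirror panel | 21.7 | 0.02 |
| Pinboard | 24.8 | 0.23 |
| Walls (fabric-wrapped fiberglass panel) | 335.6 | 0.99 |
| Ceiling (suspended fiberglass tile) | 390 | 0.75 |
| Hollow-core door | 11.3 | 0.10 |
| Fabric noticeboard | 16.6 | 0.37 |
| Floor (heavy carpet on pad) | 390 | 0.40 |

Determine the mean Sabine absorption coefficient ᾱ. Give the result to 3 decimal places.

0.667

S = Σ Sᵢ = 21.7 + 24.8 + 335.6 + 390 + 11.3 + 16.6 + 390 = 1190.0 sq m.
A = 21.7·0.02 + 24.8·0.23 + 335.6·0.99 + 390·0.75 + 11.3·0.10 + 16.6·0.37 + 390·0.40 = 794.154 sabins.
ᾱ = A/S = 0.667.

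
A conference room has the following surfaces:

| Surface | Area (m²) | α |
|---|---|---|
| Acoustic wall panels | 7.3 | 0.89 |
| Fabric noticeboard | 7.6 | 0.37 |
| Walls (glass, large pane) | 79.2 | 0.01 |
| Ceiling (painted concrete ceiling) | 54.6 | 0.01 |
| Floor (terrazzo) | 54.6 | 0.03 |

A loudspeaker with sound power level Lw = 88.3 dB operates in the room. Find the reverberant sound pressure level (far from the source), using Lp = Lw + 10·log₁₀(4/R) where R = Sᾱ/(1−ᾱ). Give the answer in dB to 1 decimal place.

Σ(Sᵢαᵢ) = 7.3×0.89 + 7.6×0.37 + 79.2×0.01 + 54.6×0.01 + 54.6×0.03 = 12.285; total area S = 203.3 m².
ᾱ = 0.0604, so room constant R = A/(1−ᾱ) = 13.075 m².
Lp = 88.3 + 10·log₁₀(4/13.075) = 88.3 + (-5.14) = 83.2 dB.

83.2 dB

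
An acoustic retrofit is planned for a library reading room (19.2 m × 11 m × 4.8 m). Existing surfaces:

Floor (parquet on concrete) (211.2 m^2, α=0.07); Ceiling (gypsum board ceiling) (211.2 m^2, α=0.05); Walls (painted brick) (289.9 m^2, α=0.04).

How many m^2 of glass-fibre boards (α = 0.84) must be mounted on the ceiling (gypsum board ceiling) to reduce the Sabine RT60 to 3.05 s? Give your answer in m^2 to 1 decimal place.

Total absorption A₁ = 211.2·0.07 + 211.2·0.05 + 289.9·0.04
  = 14.784 + 10.560 + 11.596 = 36.940 m^2 sabins.
Required A₂ = 0.161·1013.76/3.05 = 53.513 sabins.
ΔA needed = 53.513 − 36.940 = 16.573 sabins.
Each m^2 of panel replacing the ceiling (gypsum board ceiling) adds (0.84 − 0.05) = 0.79 sabins.
Area = ΔA/Δα = 16.573/0.79 = 21.0 m^2.

21.0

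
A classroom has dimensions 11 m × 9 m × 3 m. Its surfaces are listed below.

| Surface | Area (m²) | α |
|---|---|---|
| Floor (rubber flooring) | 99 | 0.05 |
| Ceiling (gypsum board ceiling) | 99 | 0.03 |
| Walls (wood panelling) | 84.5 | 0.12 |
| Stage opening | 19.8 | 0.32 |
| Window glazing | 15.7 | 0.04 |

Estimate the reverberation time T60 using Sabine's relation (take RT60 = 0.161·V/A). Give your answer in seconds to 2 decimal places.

Equivalent absorption area: A = 99*0.05 + 99*0.03 + 84.5*0.12 + 19.8*0.32 + 15.7*0.04 = 25.024 m².
Room volume: 297 m³.
RT60 = 0.161 · V / A = 0.161 × 297 / 25.024 = 1.91 s.

1.91 sec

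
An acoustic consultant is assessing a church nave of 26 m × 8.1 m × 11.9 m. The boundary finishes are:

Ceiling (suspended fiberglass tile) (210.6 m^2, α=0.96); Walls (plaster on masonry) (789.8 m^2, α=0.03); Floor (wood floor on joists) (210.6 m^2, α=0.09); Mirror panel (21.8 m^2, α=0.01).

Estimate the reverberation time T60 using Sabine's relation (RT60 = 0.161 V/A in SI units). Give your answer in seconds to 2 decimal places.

Equivalent absorption area: A = 210.6·0.96 + 789.8·0.03 + 210.6·0.09 + 21.8·0.01 = 245.042 m^2.
Room volume: 2506.14 m³.
Sabine: RT60 = 0.161 × 2506.14 / 245.042 = 1.65 s.

1.65 s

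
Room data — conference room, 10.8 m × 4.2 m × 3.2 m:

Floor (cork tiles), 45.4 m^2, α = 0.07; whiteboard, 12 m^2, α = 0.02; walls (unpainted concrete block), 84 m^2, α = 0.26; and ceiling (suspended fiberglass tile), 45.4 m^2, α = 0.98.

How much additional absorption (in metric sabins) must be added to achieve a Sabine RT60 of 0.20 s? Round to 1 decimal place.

Equivalent absorption area: A₁ = 45.4×0.07 + 12×0.02 + 84×0.26 + 45.4×0.98 = 69.750 m^2.
V = 145.152 m³. Required absorption A₂ = 0.161 × 145.152 / 0.20 = 116.847 sabins.
Shortfall: 116.847 − 69.750 = 47.1 sabins.

47.1 sabins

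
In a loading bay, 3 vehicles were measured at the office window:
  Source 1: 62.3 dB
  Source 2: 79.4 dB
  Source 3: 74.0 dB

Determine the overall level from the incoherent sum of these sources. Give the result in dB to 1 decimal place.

80.6 dB

Converting to relative power and adding: 10^(62.3/10) + 10^(79.4/10) + 10^(74.0/10) = 1.139e+08.
L_total = 10·log₁₀(1.139e+08) = 80.6 dB.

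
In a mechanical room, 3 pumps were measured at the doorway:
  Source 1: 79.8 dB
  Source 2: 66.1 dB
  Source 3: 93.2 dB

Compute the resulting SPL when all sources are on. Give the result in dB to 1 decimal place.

93.4 dB

Σ 10^(Lᵢ/10) = 2.189e+09.
L_total = 10·log₁₀(2.189e+09) = 93.4 dB.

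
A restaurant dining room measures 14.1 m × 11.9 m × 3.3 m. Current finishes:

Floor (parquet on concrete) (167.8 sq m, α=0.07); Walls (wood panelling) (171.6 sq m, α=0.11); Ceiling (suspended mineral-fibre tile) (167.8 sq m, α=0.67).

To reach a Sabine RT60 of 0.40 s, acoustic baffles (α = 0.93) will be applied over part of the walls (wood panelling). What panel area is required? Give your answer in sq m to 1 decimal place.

Summing Sᵢαᵢ: 11.746 + 18.876 + 112.426 → A₁ = 143.048 sabins.
Required A₂ = 0.161·553.707/0.40 = 222.867 sabins.
ΔA needed = 222.867 − 143.048 = 79.819 sabins.
Net gain per sq m: Δα = 0.93 − 0.11 = 0.82.
Area = ΔA/Δα = 79.819/0.82 = 97.3 sq m.

97.3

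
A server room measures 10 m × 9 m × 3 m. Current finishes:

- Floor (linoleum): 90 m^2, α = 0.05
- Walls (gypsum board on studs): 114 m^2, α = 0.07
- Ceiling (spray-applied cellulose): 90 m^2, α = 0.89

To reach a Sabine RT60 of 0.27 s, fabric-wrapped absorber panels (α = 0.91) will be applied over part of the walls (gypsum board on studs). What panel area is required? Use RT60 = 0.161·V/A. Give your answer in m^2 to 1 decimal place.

81.5

A₁ = Σ Sᵢαᵢ = 90*0.05 + 114*0.07 + 90*0.89 = 92.580 sabins.
V = 270 m³. Target absorption A₂ = 0.161 × 270 / 0.27 = 161.000 sabins.
ΔA needed = 161.000 − 92.580 = 68.420 sabins.
Each m^2 of panel replacing the walls (gypsum board on studs) adds (0.91 − 0.07) = 0.84 sabins.
Area = ΔA/Δα = 68.420/0.84 = 81.5 m^2.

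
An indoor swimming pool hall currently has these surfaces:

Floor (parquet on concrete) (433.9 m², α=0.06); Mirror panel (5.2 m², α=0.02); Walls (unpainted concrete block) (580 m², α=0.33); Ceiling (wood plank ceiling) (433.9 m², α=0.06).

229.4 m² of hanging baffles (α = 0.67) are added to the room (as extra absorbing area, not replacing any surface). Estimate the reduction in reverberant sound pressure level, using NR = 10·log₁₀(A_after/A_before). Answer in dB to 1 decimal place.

A_before = Σ Sᵢαᵢ = 433.9·0.06 + 5.2·0.02 + 580·0.33 + 433.9·0.06 = 243.572 sabins.
Treatment contributes 229.4·0.67 = 153.698 sabins.
A_after = 243.572 + 153.698 = 397.270 sabins.
NR = 10·log₁₀(397.270/243.572) = 2.1 dB.

2.1 dB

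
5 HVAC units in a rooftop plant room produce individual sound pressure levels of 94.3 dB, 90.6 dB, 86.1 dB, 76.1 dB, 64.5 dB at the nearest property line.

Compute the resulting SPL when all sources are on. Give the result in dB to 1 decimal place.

96.3 dB

Σ 10^(Lᵢ/10) = 4.291e+09.
Combined level = 10 log₁₀(4.291e+09) = 96.3 dB.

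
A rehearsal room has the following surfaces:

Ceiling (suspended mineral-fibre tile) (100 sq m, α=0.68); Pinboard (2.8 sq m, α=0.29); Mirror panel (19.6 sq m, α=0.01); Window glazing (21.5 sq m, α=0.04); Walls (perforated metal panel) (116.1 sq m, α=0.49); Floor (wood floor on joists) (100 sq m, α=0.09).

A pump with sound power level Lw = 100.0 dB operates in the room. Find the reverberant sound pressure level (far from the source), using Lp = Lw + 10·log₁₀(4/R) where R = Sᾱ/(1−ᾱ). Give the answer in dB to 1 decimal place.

Σ(Sᵢαᵢ) = 100×0.68 + 2.8×0.29 + 19.6×0.01 + 21.5×0.04 + 116.1×0.49 + 100×0.09 = 135.757; total area S = 360.0 sq m.
ᾱ = 135.757/360.0 = 0.3771; R = Sᾱ/(1−ᾱ) = 135.757/(1−0.3771) = 217.943 sq m.
Lp = Lw + 10 log₁₀(4/R) = 100.0 -17.36 = 82.6 dB.

82.6 dB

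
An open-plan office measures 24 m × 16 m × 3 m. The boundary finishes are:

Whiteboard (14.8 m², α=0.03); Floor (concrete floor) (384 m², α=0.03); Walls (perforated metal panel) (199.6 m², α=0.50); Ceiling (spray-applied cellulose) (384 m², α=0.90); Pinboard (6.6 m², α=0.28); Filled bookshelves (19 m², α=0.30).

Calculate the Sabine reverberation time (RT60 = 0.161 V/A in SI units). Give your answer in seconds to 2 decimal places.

A = Σ Sᵢαᵢ = 14.8·0.03 + 384·0.03 + 199.6·0.50 + 384·0.90 + 6.6·0.28 + 19·0.30 = 464.912 sabins.
V = 24·16·3 = 1152 m³.
RT60 = 0.161 · V / A = 0.161 × 1152 / 464.912 = 0.40 s.

0.40 s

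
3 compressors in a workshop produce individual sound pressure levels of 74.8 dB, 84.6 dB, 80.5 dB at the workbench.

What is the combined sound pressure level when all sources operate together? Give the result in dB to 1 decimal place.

Converting to relative power and adding: 10^(74.8/10) + 10^(84.6/10) + 10^(80.5/10) = 4.308e+08.
Back to dB: 10·log₁₀ Σ = 86.3 dB.

86.3 dB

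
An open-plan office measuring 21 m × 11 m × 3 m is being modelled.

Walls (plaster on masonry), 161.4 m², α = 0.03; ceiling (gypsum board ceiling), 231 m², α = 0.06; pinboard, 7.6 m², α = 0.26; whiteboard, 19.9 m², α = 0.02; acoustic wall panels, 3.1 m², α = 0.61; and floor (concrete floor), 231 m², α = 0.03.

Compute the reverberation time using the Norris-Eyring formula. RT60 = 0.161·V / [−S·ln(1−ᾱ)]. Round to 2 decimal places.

3.65 s

Total surface area S = 161.4 + 231 + 7.6 + 19.9 + 3.1 + 231 = 654.0 m².
Absorption A = 161.4×0.03 + 231×0.06 + 7.6×0.26 + 19.9×0.02 + 3.1×0.61 + 231×0.03 = 29.897 sabins.
Mean coefficient ᾱ = A/S = 0.0457.
−S·ln(1−ᾱ) = −654.0 × ln(1 − 0.0457) = 30.592.
V = 21 × 11 × 3 = 693 m³.
T = 0.161·V/[−S·ln(1−ᾱ)] = 0.161·693/30.592 = 3.65 s.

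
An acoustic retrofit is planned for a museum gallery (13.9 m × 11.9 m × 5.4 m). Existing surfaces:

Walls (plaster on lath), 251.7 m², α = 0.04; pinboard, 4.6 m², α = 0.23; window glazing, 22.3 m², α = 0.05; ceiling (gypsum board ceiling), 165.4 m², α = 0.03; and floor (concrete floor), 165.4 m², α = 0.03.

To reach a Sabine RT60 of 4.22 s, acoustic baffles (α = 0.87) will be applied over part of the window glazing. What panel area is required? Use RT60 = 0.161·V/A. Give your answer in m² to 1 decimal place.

Total absorption A₁ = 251.7×0.04 + 4.6×0.23 + 22.3×0.05 + 165.4×0.03 + 165.4×0.03
  = 10.068 + 1.058 + 1.115 + 4.962 + 4.962 = 22.165 m² sabins.
Required A₂ = 0.161·893.214/4.22 = 34.078 sabins.
Absorption to add: 34.078 − 22.165 = 11.913 sabins.
Each m² of panel replacing the window glazing adds (0.87 − 0.05) = 0.82 sabins.
Area = ΔA/Δα = 11.913/0.82 = 14.5 m².

14.5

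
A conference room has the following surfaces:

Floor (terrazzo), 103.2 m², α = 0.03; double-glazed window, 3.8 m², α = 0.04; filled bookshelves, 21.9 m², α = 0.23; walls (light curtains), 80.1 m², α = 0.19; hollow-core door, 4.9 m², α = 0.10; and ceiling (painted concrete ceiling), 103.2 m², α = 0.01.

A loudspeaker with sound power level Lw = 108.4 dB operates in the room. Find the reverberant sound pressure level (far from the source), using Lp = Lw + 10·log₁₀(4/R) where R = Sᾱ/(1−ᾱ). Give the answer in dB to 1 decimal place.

A = 25.026 sabins; S = 317.1 m².
ᾱ = 0.0789, so room constant R = A/(1−ᾱ) = 27.170 m².
Lp = Lw + 10 log₁₀(4/R) = 108.4 -8.32 = 100.1 dB.

100.1 dB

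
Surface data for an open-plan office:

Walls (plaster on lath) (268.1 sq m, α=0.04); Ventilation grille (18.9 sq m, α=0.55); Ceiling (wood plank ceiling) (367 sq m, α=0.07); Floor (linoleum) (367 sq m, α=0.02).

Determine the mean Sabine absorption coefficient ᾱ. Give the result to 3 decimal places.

Total surface area S = 1021.0 sq m.
A = 268.1×0.04 + 18.9×0.55 + 367×0.07 + 367×0.02 = 54.149 sabins.
ᾱ = A/S = 0.053.

0.053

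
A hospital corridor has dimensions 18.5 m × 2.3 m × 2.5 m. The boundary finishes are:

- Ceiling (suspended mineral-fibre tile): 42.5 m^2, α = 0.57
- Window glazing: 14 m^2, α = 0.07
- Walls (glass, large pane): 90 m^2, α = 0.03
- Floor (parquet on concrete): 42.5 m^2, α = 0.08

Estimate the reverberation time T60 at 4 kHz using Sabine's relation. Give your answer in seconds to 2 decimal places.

0.55 s

Summing Sᵢαᵢ: 24.225 + 0.980 + 2.700 + 3.400 → A = 31.305 sabins.
V = 18.5·2.3·2.5 = 106.375 m³.
Sabine: RT60 = 0.161 × 106.375 / 31.305 = 0.55 s.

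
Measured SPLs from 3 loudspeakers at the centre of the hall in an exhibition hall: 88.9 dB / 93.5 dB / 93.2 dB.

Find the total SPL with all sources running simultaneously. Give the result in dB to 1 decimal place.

97.1 dB

Converting to relative power and adding: 10^(88.9/10) + 10^(93.5/10) + 10^(93.2/10) = 5.104e+09.
Back to dB: 10·log₁₀ Σ = 97.1 dB.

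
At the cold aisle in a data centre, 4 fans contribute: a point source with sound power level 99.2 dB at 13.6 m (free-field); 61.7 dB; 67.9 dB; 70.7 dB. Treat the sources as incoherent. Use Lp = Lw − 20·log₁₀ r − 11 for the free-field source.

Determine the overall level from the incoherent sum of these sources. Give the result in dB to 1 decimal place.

73.6 dB

Source at 13.6 m: Lp = 99.2 − 20·log₁₀(13.6) − 11 = 65.5 dB.
Sum in the linear (power) domain: Σ 10^(Lᵢ/10) = 10^(65.5/10) + 10^(61.7/10) + 10^(67.9/10) + 10^(70.7/10) = 2.294e+07.
Back to dB: 10·log₁₀ Σ = 73.6 dB.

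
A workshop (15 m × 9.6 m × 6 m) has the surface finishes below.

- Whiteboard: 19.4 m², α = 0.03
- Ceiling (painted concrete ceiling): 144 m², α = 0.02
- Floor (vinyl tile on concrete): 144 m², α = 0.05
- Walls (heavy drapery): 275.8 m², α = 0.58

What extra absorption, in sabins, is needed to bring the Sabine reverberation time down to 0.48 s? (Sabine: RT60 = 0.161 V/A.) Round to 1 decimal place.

119.2 sabins

Equivalent absorption area: A₁ = 19.4·0.03 + 144·0.02 + 144·0.05 + 275.8·0.58 = 170.626 m².
V = 864 m³. Required absorption A₂ = 0.161 × 864 / 0.48 = 289.800 sabins.
ΔA = A₂ − A₁ = 289.800 − 170.626 = 119.2 sabins.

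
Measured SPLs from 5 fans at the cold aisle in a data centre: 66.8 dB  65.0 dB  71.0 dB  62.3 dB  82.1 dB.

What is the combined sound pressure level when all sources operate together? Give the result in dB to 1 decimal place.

82.7 dB

Σ 10^(Lᵢ/10) = 1.844e+08.
L_total = 10·log₁₀(1.844e+08) = 82.7 dB.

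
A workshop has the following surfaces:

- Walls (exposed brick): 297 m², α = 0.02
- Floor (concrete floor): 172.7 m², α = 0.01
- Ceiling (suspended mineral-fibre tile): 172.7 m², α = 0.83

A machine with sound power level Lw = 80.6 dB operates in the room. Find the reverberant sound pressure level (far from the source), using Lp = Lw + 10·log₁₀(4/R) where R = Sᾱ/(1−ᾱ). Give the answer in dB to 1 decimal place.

63.7 dB

A = 151.008 sabins; S = 642.4 m².
ᾱ = 151.008/642.4 = 0.2351; R = Sᾱ/(1−ᾱ) = 151.008/(1−0.2351) = 197.422 m².
Lp = Lw + 10 log₁₀(4/R) = 80.6 -16.93 = 63.7 dB.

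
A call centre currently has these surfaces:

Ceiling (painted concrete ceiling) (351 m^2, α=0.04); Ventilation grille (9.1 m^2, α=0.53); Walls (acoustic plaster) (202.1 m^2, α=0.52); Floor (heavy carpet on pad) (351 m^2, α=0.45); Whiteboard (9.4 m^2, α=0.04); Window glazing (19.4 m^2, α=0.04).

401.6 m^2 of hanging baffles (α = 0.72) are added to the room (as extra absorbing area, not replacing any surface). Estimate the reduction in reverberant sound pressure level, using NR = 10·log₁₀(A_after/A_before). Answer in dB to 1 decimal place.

A_before = Σ Sᵢαᵢ = 351·0.04 + 9.1·0.53 + 202.1·0.52 + 351·0.45 + 9.4·0.04 + 19.4·0.04 = 283.057 sabins.
Added absorption = 401.6 × 0.72 = 289.152 sabins.
A_after = 283.057 + 289.152 = 572.209 sabins.
NR = 10·log₁₀(572.209/283.057) = 3.1 dB.

3.1 dB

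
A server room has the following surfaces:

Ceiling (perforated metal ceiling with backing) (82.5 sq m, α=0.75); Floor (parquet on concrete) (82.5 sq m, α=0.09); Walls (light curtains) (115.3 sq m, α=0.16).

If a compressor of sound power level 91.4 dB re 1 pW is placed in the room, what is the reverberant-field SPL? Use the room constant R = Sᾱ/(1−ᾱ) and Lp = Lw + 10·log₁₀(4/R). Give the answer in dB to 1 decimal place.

A = 87.748 sabins; S = 280.3 sq m.
ᾱ = 0.3131, so room constant R = A/(1−ᾱ) = 127.745 sq m.
Lp = Lw + 10 log₁₀(4/R) = 91.4 -15.04 = 76.4 dB.

76.4 dB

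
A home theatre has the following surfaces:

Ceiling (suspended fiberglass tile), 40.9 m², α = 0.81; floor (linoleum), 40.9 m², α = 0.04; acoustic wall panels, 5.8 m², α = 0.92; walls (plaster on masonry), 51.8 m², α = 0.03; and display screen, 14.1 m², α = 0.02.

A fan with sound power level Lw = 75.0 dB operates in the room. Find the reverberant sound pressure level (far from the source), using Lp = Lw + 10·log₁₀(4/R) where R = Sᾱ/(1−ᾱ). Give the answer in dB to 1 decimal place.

63.4 dB

Σ(Sᵢαᵢ) = 40.9·0.81 + 40.9·0.04 + 5.8·0.92 + 51.8·0.03 + 14.1·0.02 = 41.937; total area S = 153.5 m².
ᾱ = 0.2732, so room constant R = A/(1−ᾱ) = 57.701 m².
Lp = 75.0 + 10·log₁₀(4/57.701) = 75.0 + (-11.59) = 63.4 dB.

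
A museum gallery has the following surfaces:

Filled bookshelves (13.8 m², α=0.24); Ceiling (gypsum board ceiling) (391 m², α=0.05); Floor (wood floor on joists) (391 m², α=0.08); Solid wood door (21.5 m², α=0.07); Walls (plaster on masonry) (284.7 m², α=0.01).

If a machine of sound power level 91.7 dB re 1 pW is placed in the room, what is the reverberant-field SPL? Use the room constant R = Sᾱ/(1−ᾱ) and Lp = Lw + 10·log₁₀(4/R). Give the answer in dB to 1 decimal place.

A = 58.494 sabins; S = 1102.0 m².
ᾱ = 0.0531, so room constant R = A/(1−ᾱ) = 61.774 m².
Lp = Lw + 10 log₁₀(4/R) = 91.7 -11.89 = 79.8 dB.

79.8 dB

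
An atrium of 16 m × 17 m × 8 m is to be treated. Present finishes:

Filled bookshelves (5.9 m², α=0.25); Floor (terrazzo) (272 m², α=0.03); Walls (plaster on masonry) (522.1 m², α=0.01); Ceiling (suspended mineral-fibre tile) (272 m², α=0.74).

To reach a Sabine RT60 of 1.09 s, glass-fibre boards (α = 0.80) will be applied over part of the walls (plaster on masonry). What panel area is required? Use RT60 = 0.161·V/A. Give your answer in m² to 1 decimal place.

Equivalent absorption area: A₁ = 5.9·0.25 + 272·0.03 + 522.1·0.01 + 272·0.74 = 216.136 m².
Required A₂ = 0.161·2176/1.09 = 321.409 sabins.
Absorption to add: 321.409 − 216.136 = 105.273 sabins.
Each m² of panel replacing the walls (plaster on masonry) adds (0.80 − 0.01) = 0.79 sabins.
Area = ΔA/Δα = 105.273/0.79 = 133.3 m².

133.3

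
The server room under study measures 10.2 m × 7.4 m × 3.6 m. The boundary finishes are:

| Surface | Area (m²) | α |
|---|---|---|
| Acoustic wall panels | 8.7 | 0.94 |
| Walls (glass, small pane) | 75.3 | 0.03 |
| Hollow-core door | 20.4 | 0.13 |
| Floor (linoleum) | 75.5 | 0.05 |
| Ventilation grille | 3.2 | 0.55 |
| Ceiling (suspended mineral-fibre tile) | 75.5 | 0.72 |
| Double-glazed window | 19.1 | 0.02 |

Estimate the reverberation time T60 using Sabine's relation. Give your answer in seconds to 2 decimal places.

Total absorption A = 8.7×0.94 + 75.3×0.03 + 20.4×0.13 + 75.5×0.05 + 3.2×0.55 + 75.5×0.72 + 19.1×0.02
  = 8.178 + 2.259 + 2.652 + 3.775 + 1.760 + 54.360 + 0.382 = 73.366 m² sabins.
Room volume: 271.728 m³.
Sabine: RT60 = 0.161 × 271.728 / 73.366 = 0.60 s.

0.60 sec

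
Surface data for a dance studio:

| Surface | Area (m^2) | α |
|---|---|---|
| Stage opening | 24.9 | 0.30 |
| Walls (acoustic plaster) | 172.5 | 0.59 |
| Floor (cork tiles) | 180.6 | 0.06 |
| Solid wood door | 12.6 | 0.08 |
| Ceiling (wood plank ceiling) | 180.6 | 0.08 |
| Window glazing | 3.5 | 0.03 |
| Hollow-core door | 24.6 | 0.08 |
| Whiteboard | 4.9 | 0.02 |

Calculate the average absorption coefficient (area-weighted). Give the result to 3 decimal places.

Total surface area S = 604.2 m^2.
A = 24.9·0.30 + 172.5·0.59 + 180.6·0.06 + 12.6·0.08 + 180.6·0.08 + 3.5·0.03 + 24.6·0.08 + 4.9·0.02 = 137.708 sabins.
ᾱ = A/S = 0.228.

0.228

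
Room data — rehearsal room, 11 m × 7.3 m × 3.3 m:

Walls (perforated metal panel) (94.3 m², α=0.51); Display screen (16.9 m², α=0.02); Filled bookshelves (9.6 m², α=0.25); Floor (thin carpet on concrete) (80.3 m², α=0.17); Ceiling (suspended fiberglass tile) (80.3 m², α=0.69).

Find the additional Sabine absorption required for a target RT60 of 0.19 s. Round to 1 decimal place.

104.7 sabins

Total absorption A₁ = 94.3·0.51 + 16.9·0.02 + 9.6·0.25 + 80.3·0.17 + 80.3·0.69
  = 48.093 + 0.338 + 2.400 + 13.651 + 55.407 = 119.889 m² sabins.
For T = 0.19 s, need A₂ = 0.161·V/T = 0.161·264.99/0.19 = 224.544 sabins.
ΔA = A₂ − A₁ = 224.544 − 119.889 = 104.7 sabins.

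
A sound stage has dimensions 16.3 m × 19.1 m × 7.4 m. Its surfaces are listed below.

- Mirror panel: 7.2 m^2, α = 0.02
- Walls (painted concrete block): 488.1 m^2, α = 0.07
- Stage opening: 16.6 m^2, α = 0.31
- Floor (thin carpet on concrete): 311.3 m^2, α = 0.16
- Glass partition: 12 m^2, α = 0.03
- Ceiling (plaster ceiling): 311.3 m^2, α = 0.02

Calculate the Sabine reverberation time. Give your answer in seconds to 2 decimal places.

3.87 s

Total absorption A = 7.2*0.02 + 488.1*0.07 + 16.6*0.31 + 311.3*0.16 + 12*0.03 + 311.3*0.02
  = 0.144 + 34.167 + 5.146 + 49.808 + 0.360 + 6.226 = 95.851 m^2 sabins.
V = 16.3·19.1·7.4 = 2303.842 m³.
RT60 = 0.161 · V / A = 0.161 × 2303.842 / 95.851 = 3.87 s.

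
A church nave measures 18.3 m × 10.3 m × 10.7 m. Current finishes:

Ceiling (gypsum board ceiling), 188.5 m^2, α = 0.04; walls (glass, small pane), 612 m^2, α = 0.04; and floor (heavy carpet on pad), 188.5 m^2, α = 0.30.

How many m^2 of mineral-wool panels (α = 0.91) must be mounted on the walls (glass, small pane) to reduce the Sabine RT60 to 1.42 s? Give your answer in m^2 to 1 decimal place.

161.0

A₁ = Σ Sᵢαᵢ = 188.5·0.04 + 612·0.04 + 188.5·0.30 = 88.570 sabins.
V = 2016.843 m³. Target absorption A₂ = 0.161 × 2016.843 / 1.42 = 228.670 sabins.
ΔA needed = 228.670 − 88.570 = 140.100 sabins.
Each m^2 of panel replacing the walls (glass, small pane) adds (0.91 − 0.04) = 0.87 sabins.
Panel area = 140.100 / 0.87 = 161.0 m^2.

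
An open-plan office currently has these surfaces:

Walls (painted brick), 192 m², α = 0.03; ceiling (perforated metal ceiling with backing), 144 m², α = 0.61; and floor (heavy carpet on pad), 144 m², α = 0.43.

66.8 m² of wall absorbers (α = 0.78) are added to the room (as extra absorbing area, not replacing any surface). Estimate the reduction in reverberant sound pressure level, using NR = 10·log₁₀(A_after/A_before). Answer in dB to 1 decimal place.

Equivalent absorption area: A_before = 192×0.03 + 144×0.61 + 144×0.43 = 155.520 m².
Added absorption = 66.8 × 0.78 = 52.104 sabins.
New total A_after = 207.624 sabins.
Reduction = 10 log₁₀(A_after/A_before) = 10 log₁₀(1.3350) = 1.3 dB.

1.3 dB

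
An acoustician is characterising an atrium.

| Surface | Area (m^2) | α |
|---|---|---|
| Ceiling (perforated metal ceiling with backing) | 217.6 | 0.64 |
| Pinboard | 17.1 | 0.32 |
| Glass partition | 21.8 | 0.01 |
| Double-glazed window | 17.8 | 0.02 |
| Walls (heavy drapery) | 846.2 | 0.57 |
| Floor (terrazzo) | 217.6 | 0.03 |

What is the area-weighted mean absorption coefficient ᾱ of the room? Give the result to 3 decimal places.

0.474

S = Σ Sᵢ = 217.6 + 17.1 + 21.8 + 17.8 + 846.2 + 217.6 = 1338.1 m^2.
A = 217.6·0.64 + 17.1·0.32 + 21.8·0.01 + 17.8·0.02 + 846.2·0.57 + 217.6·0.03 = 634.172 sabins.
ᾱ = A/S = 0.474.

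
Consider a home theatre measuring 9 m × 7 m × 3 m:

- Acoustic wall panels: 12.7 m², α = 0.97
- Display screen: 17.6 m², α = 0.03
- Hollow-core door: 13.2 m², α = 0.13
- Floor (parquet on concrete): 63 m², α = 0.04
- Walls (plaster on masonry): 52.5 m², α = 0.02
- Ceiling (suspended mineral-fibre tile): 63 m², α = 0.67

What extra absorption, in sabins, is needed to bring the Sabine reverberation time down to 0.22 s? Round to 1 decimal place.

78.0 sabins

Equivalent absorption area: A₁ = 12.7×0.97 + 17.6×0.03 + 13.2×0.13 + 63×0.04 + 52.5×0.02 + 63×0.67 = 60.343 m².
Target A₂ = 0.161·189/0.22 = 138.314 sabins (V = 189 m³).
ΔA = A₂ − A₁ = 138.314 − 60.343 = 78.0 sabins.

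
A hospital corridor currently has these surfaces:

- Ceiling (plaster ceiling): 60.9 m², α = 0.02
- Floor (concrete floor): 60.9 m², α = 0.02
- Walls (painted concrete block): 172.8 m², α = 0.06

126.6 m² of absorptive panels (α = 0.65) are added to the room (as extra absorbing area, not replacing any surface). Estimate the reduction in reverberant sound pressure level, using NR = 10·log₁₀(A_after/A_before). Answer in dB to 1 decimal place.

8.7 dB

A_before = Σ Sᵢαᵢ = 60.9*0.02 + 60.9*0.02 + 172.8*0.06 = 12.804 sabins.
Added absorption = 126.6 × 0.65 = 82.290 sabins.
New total A_after = 95.094 sabins.
Reduction = 10 log₁₀(A_after/A_before) = 10 log₁₀(7.4269) = 8.7 dB.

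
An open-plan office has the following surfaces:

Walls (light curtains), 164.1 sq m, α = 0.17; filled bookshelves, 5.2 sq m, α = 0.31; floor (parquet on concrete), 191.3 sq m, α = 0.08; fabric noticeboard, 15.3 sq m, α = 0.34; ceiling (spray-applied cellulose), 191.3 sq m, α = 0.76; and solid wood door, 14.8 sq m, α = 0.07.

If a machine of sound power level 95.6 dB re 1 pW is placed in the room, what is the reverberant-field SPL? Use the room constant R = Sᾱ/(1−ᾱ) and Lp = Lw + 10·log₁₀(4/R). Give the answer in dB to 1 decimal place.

Σ(Sᵢαᵢ) = 164.1·0.17 + 5.2·0.31 + 191.3·0.08 + 15.3·0.34 + 191.3·0.76 + 14.8·0.07 = 196.439; total area S = 582.0 sq m.
ᾱ = 0.3375, so room constant R = A/(1−ᾱ) = 296.512 sq m.
Lp = Lw + 10 log₁₀(4/R) = 95.6 -18.70 = 76.9 dB.

76.9 dB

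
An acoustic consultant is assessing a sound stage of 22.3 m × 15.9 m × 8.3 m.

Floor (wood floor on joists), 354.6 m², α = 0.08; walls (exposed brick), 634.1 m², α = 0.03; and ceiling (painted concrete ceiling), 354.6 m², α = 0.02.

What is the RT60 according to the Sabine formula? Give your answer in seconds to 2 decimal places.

Summing Sᵢαᵢ: 28.368 + 19.023 + 7.092 → A = 54.483 sabins.
Room volume: 2942.931 m³.
T = 0.161 V/A = 0.161·2942.931/54.483 = 8.70 s.

8.70 sec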